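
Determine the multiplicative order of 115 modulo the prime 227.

The order of 115 must divide p − 1 = 226 = 2 · 113.
Divisors: 1, 2, 113, 226.
Check each in increasing order: 115^1 ≡ 115;  115^2 ≡ 59;  115^113 ≡ 226;  115^226 ≡ 1.
Smallest exponent giving 1 is 226.

226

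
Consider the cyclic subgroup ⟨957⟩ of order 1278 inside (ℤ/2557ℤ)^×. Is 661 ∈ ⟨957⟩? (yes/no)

661 ∈ ⟨957⟩ iff 661^1278 ≡ 1 (mod 2557), since |⟨957⟩| = 1278.
661^1278 mod 2557 = 1.
Since 1 = 1, 661 lies in the subgroup.

yes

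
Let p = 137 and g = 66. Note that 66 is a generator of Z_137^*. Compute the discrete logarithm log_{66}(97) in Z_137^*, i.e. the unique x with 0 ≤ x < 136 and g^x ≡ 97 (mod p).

33

Baby-step giant-step with m = ceil(sqrt(136)) = 12.
Baby table (66^j mod 137 for j=0..11):
  0:1  1:66  2:109  3:70  4:99  5:95  6:105  7:80
  8:74  9:89  10:120  11:111
Giant step factor: 66^(-12) ≡ 78 (mod 137).
Scan 97·78^i mod 137 for i = 0, 1, …:
  i=0: 97   i=1: 31   i=2: 89
Match at i=2, j=9: x = 2·12 + 9 = 33.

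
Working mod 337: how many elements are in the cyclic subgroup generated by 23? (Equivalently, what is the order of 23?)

336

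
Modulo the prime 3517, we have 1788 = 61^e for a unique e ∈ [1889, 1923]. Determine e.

Compute 61^1889 mod 3517 = 3418, then multiply by 61 repeatedly:
  61^1889=3418  61^1890=995  61^1891=906  61^1892=2511  61^1893=1940
  61^1894=2279  61^1895=1856  61^1896=672  61^1897=2305  61^1898=3442
  61^1899=2459  61^1900=2285  61^1901=2222  61^1902=1896  61^1903=3112
  61^1904=3431  61^1905=1788
Found 1788 at exponent 1905.

1905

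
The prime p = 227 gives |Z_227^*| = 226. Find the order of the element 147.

113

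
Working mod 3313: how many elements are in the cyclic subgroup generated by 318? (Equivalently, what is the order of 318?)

3312

The order of 318 must divide p − 1 = 3312 = 2^4 · 3^2 · 23.
Divisors: 1, 2, 3, 4, 6, 8, 9, 12, 16, 18, 23, 24, 36, 46, 48, 69, 72, 92, 138, 144, 184, 207, 276, 368, 414, 552, 828, 1104, 1656, 3312.
Check each in increasing order: 318^1 ≡ 318;  318^2 ≡ 1734;  318^3 ≡ 1454;  318^4 ≡ 1865;  318^6 ≡ 422;  318^8 ≡ 2888;  318^9 ≡ 683;  318^12 ≡ 2495;  318^16 ≡ 1723;  318^18 ≡ 2669;  318^23 ≡ 2125;  318^24 ≡ 3211;  318^36 ≡ 611;  318^46 ≡ 6;  318^48 ≡ 465;  318^69 ≡ 2811;  318^72 ≡ 2265;  318^92 ≡ 36;  318^138 ≡ 216;  318^144 ≡ 1701;  318^184 ≡ 1296;  318^207 ≡ 897;  318^276 ≡ 274;  318^368 ≡ 3238;  318^414 ≡ 2863;  318^552 ≡ 2190;  318^828 ≡ 407;  318^1104 ≡ 2189;  318^1656 ≡ 3312;  318^3312 ≡ 1.
Smallest exponent giving 1 is 3312.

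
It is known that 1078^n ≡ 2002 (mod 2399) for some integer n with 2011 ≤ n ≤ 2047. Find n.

2040

Compute 1078^2011 mod 2399 = 1285, then multiply by 1078 repeatedly:
  1078^2011=1285  1078^2012=1007  1078^2013=1198  1078^2014=782  1078^2015=947
  1078^2016=1291  1078^2017=278  1078^2018=2208  1078^2019=416  1078^2020=2234
  1078^2021=2055  1078^2022=1013  1078^2023=469  1078^2024=1792  1078^2025=581
  1078^2026=179  1078^2027=1042  1078^2028=544  1078^2029=1076  1078^2030=1211
  1078^2031=402  1078^2032=1536  1078^2033=498  1078^2034=1867  1078^2035=2264
  1078^2036=809  1078^2037=1265  1078^2038=1038  1078^2039=1030  1078^2040=2002
Found 2002 at exponent 2040.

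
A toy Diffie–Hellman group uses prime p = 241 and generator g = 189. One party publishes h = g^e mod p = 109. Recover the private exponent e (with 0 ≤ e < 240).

Baby-step giant-step with m = ceil(sqrt(240)) = 16.
Baby table (189^j mod 241 for j=0..15):
  0:1  1:189  2:53  3:136  4:158  5:219  6:180  7:39
  8:141  9:139  10:2  11:137  12:106  13:31  14:75  15:197
Giant step factor: 189^(-16) ≡ 160 (mod 241).
Scan 109·160^i mod 241 for i = 0, 1, …:
  i=0: 109   i=1: 88   i=2: 102   i=3: 173
  i=4: 206   i=5: 184   i=6: 38   i=7: 55
  i=8: 124   i=9: 78   i=10: 189
Match at i=10, j=1: e = 10·16 + 1 = 161.

161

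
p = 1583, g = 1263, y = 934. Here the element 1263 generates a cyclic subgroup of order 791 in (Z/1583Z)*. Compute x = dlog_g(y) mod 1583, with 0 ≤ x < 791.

Successive powers of 1263 modulo 1583:
  1263^0=1  1263^1=1263  1263^2=1088  1263^3=100  1263^4=1243  1263^5=1156
  1263^6=502  1263^7=826  1263^8=41  1263^9=1127  1263^10=284  1263^11=934
So 1263^11 ≡ 934 (mod 1583), giving x = 11.

11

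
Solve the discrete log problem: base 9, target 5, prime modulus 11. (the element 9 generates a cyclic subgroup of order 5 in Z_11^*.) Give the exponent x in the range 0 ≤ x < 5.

4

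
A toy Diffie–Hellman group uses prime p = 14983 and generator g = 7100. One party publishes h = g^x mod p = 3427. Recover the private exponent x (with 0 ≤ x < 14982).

Baby-step giant-step with m = ceil(sqrt(14982)) = 123.
Baby table (7100^j mod 14983 for j=0..122):
  0:1  1:7100  2:7188  3:2702  4:5960  5:4008  6:4083  7:12178
  8:11890  9:4778  10:2288  11:3228  12:9793  13:9180  14:1950  15:708
  16:7495  17:9867  18:10175  19:9457  20:5877  21:14028  22:6799  23:12657
  24:11649  25:1740  26:8008  27:11298  28:11801  29:2164  30:6825  31:2478
  32:3758  33:12060  34:13138  35:10625  36:13078  37:4149  38:1322  39:6842
  40:3314  41:6090  42:13045  43:9577  44:3846  45:7574  46:1413  47:8673
  48:13153  49:12244  50:1034  51:14713  52:824  53:7030  54:4627  55:8964
  56:11599  57:6332  58:8200  59:11045  60:13461  61:11526  62:12437  63:7881
  64:8578  65:12888  66:3619  67:14038  68:2884  69:9622  70:8703  71:1408
  72:3139  73:7179  74:13717  75:1200  76:9656  77:10375  78:6072  79:5109
  80:57  81:159  82:5175  83:4184  84:10094  85:3711  86:7986  87:4928
  88:3495  89:2652  90:10552  91:4200  92:3830  93:13838  94:6269  95:10390
  96:7691  97:8048  98:10621  99:14644  100:5363  101:5497  102:12968  103:2265
  104:4741  105:9282  106:6966  107:14700  108:13405  109:3484  110:14450  111:6399
  112:4444  113:13185  114:14699  115:6305  116:11279  117:11748  118:439  119:436
  120:9102  121:2521  122:9398
Giant step factor: 7100^(-123) ≡ 7223 (mod 14983).
Scan 3427·7223^i mod 14983 for i = 0, 1, …:
  i=0: 3427   i=1: 1305   i=2: 1708   i=3: 5875
  i=4: 3269   i=5: 13762   i=6: 5704   i=7: 11725
  i=8: 5759   i=9: 4449     …   i=77: 1632
  i=78: 11298
Match at i=78, j=27: x = 78·123 + 27 = 9621.

9621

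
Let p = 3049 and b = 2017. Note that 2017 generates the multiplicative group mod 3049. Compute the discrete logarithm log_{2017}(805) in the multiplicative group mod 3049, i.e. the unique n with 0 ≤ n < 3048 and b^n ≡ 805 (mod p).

Baby-step giant-step with m = ceil(sqrt(3048)) = 56.
Baby table (2017^j mod 3049 for j=0..55):
  0:1  1:2017  2:923  3:1801  4:1258  5:618  6:2514  7:251
  8:133  9:2998  10:799  11:1711  12:2668  13:2920  14:2021  15:2893
  16:2444  17:2364  18:2601  19:1937  20:1160  21:1137  22:481  23:595
  24:1858  25:365  26:1396  27:1505  28:1830  29:1820  30:2993  31:2910
  32:145  33:2810  34:2728  35:1980  36:2519  37:1189  38:1699  39:2856
  40:991  41:1752  42:3042  43:1126  44:2686  45:2638  46:341  47:1772
  48:696  49:1292  50:2118  51:357  52:505  53:219  54:2667  55:903
Giant step factor: 2017^(-56) ≡ 2713 (mod 3049).
Scan 805·2713^i mod 3049 for i = 0, 1, …:
  i=0: 805   i=1: 881   i=2: 2786   i=3: 2996
  i=4: 2563   i=5: 1699
Match at i=5, j=38: n = 5·56 + 38 = 318.

318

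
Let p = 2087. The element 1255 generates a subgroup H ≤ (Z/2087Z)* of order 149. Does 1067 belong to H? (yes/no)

1067 ∈ ⟨1255⟩ iff 1067^149 ≡ 1 (mod 2087), since |⟨1255⟩| = 149.
1067^149 mod 2087 = 2011.
Since 2011 ≠ 1, 1067 does not lie in the subgroup.

no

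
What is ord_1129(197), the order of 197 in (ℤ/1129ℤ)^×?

282

The order of 197 must divide p − 1 = 1128 = 2^3 · 3 · 47.
Divisors: 1, 2, 3, 4, 6, 8, 12, 24, 47, 94, 141, 188, 282, 376, 564, 1128.
Check each in increasing order: 197^1 ≡ 197;  197^2 ≡ 423;  197^3 ≡ 914;  197^4 ≡ 547;  197^6 ≡ 1065;  197^8 ≡ 24;  197^12 ≡ 709;  197^24 ≡ 276;  197^47 ≡ 742;  197^94 ≡ 741;  197^141 ≡ 1128;  197^188 ≡ 387;  197^282 ≡ 1.
Smallest exponent giving 1 is 282.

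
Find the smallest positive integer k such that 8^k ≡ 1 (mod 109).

The order of 8 must divide p − 1 = 108 = 2^2 · 3^3.
Divisors: 1, 2, 3, 4, 6, 9, 12, 18, 27, 36, 54, 108.
Check each in increasing order: 8^1 ≡ 8;  8^2 ≡ 64;  8^3 ≡ 76;  8^4 ≡ 63;  8^6 ≡ 108;  8^9 ≡ 33;  8^12 ≡ 1.
Smallest exponent giving 1 is 12.

12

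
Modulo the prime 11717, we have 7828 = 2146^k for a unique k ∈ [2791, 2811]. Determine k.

2806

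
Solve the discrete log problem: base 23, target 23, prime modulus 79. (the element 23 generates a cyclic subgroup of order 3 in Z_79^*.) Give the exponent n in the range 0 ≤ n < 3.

1

Successive powers of 23 modulo 79:
  23^0=1  23^1=23
So 23^1 ≡ 23 (mod 79), giving n = 1.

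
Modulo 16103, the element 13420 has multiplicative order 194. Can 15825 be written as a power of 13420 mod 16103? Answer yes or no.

15825 ∈ ⟨13420⟩ iff 15825^194 ≡ 1 (mod 16103), since |⟨13420⟩| = 194.
15825^194 mod 16103 = 13652.
Since 13652 ≠ 1, 15825 does not lie in the subgroup.

no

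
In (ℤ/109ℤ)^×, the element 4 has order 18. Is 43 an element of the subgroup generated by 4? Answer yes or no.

yes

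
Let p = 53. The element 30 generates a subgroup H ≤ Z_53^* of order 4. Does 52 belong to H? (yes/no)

⟨30⟩ has order 4; its elements mod 53 are {1, 23, 30, 52}.
52 is in this set.

yes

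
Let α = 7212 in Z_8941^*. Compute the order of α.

4470

The order of 7212 must divide p − 1 = 8940 = 2^2 · 3 · 5 · 149.
Divisors: 1, 2, 3, 4, 5, 6, 10, 12, 15, 20, 30, 60, 149, 298, 447, 596, 745, 894, 1490, 1788, 2235, 2980, 4470, 8940.
Check each in increasing order: 7212^1 ≡ 7212;  7212^2 ≡ 3147;  7212^3 ≡ 3906;  7212^4 ≡ 5922;  7212^5 ≡ 7248;  7212^6 ≡ 3490;  7212^10 ≡ 5129;  7212^12 ≡ 2458;  7212^15 ≡ 7255;  7212^20 ≡ 2219;  7212^30 ≡ 8299;  7212^60 ≡ 878;  7212^149 ≡ 7160;  7212^298 ≡ 6847;  7212^447 ≡ 1017;  7212^596 ≡ 3746;  7212^745 ≡ 7301;  7212^894 ≡ 6074;  7212^1490 ≡ 7300;  7212^1788 ≡ 2910;  7212^2235 ≡ 8940;  7212^2980 ≡ 1640;  7212^4470 ≡ 1.
Smallest exponent giving 1 is 4470.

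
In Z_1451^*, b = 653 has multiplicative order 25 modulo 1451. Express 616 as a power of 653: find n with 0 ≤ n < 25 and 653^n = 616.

Successive powers of 653 modulo 1451:
  653^0=1  653^1=653  653^2=1266  653^3=1079  653^4=852  653^5=623
  653^6=539  653^7=825  653^8=404  653^9=1181  653^10=712  653^11=616
So 653^11 ≡ 616 (mod 1451), giving n = 11.

11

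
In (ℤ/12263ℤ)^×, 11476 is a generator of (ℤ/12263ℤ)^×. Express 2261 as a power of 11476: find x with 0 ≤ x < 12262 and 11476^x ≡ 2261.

Baby-step giant-step with m = ceil(sqrt(12262)) = 111.
Baby table (11476^j mod 12263 for j=0..110):
  0:1  1:11476  2:6219  3:10847  4:10722  5:10993  6:6187  7:11505
  8:7922  9:7253  10:6447  11:3093  12:6146  13:6983  14:10466  15:3994
  16:8313  17:6111  18:10002  19:1272  20:4502  21:933  22:1509  23:1928
  24:3276  25:9281  26:4601  27:8861  28:4040  29:8900  30:10136  31:6181
  32:3964  33:7397  34:3486  35:3430  36:10713  37:5813  38:11531  39:11986
  40:9528  41:6420  42:12079  43:9915  44:8426  45:3021  46:1495  47:683
  48:2051  49:4579  50:1649  51:2115  52:3263  53:7249  54:9595  55:2743
  56:11810  57:884  58:3283  59:3772  60:11345  61:11212  62:5516  63:10
  64:4393  65:875  66:10366  67:9116  68:11826  69:555  70:4683  71:5642
  72:11215  73:3155  74:6404  75:145  76:8515  77:6556  78:3151  79:9552
  80:12058  81:1916  82:457  83:8231  84:9330  85:2827  86:7017  87:8234
  88:6969  89:9221  90:2769  91:3611  92:3159  93:3256  94:495  95:2851
  96:392  97:10334  98:9774  99:9026  100:9078  101:4943  102:9493  103:9439
  104:2885  105:10423  106:1046  107:10682  108:5684  109:2687  110:6830
Giant step factor: 11476^(-111) ≡ 7643 (mod 12263).
Scan 2261·7643^i mod 12263 for i = 0, 1, …:
  i=0: 2261   i=1: 2256   i=2: 830   i=3: 3719
  i=4: 10946   i=5: 2092   i=6: 10467   i=7: 7732
  i=8: 279   i=9: 10898     …   i=54: 7064
  i=55: 8426
Match at i=55, j=44: x = 55·111 + 44 = 6149.

6149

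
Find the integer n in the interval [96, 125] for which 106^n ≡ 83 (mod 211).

Compute 106^96 mod 211 = 121, then multiply by 106 repeatedly:
  106^96=121  106^97=166  106^98=83
Found 83 at exponent 98.

98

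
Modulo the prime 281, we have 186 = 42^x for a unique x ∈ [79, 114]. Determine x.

81

Compute 42^79 mod 281 = 24, then multiply by 42 repeatedly:
  42^79=24  42^80=165  42^81=186
Found 186 at exponent 81.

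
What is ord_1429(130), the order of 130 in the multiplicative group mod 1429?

1428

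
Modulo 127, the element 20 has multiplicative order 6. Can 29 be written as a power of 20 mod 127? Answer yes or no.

⟨20⟩ has order 6; its elements mod 127 are {1, 19, 20, 107, 108, 126}.
29 is not in this set.

no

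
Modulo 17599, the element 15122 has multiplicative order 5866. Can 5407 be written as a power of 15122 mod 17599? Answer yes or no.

5407 ∈ ⟨15122⟩ iff 5407^5866 ≡ 1 (mod 17599), since |⟨15122⟩| = 5866.
5407^5866 mod 17599 = 1.
Since 1 = 1, 5407 lies in the subgroup.

yes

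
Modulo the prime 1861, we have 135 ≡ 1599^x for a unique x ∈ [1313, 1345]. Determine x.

1326

Compute 1599^1313 mod 1861 = 327, then multiply by 1599 repeatedly:
  1599^1313=327  1599^1314=1793  1599^1315=1067  1599^1316=1457  1599^1317=1632
  1599^1318=446  1599^1319=391  1599^1320=1774  1599^1321=462  1599^1322=1782
  1599^1323=227  1599^1324=78  1599^1325=35  1599^1326=135
Found 135 at exponent 1326.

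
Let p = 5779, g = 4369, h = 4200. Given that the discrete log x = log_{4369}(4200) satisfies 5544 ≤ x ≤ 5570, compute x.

5559

Compute 4369^5544 mod 5779 = 3676, then multiply by 4369 repeatedly:
  4369^5544=3676  4369^5545=603  4369^5546=5062  4369^5547=5424  4369^5548=3556
  4369^5549=2212  4369^5550=1740  4369^5551=2675  4369^5552=1937  4369^5553=2297
  4369^5554=3249  4369^5555=1657  4369^5556=4125  4369^5557=3203  4369^5558=2948
  4369^5559=4200
Found 4200 at exponent 5559.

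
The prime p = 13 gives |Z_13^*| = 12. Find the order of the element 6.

The order of 6 must divide p − 1 = 12 = 2^2 · 3.
Divisors: 1, 2, 3, 4, 6, 12.
Check each in increasing order: 6^1 ≡ 6;  6^2 ≡ 10;  6^3 ≡ 8;  6^4 ≡ 9;  6^6 ≡ 12;  6^12 ≡ 1.
Smallest exponent giving 1 is 12.

12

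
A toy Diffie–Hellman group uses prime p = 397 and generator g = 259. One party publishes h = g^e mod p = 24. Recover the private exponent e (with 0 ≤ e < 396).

335

Baby-step giant-step with m = ceil(sqrt(396)) = 20.
Baby table (259^j mod 397 for j=0..19):
  0:1  1:259  2:385  3:68  4:144  5:375  6:257  7:264
  8:92  9:8  10:87  11:301  12:147  13:358  14:221  15:71
  16:127  17:339  18:64  19:299
Giant step factor: 259^(-20) ≡ 168 (mod 397).
Scan 24·168^i mod 397 for i = 0, 1, …:
  i=0: 24   i=1: 62   i=2: 94   i=3: 309
  i=4: 302   i=5: 317   i=6: 58   i=7: 216
  i=8: 161   i=9: 52     …   i=15: 258
  i=16: 71
Match at i=16, j=15: e = 16·20 + 15 = 335.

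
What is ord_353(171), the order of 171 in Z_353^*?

44

The order of 171 must divide p − 1 = 352 = 2^5 · 11.
Divisors: 1, 2, 4, 8, 11, 16, 22, 32, 44, 88, 176, 352.
Check each in increasing order: 171^1 ≡ 171;  171^2 ≡ 295;  171^4 ≡ 187;  171^8 ≡ 22;  171^11 ≡ 311;  171^16 ≡ 131;  171^22 ≡ 352;  171^32 ≡ 217;  171^44 ≡ 1.
Smallest exponent giving 1 is 44.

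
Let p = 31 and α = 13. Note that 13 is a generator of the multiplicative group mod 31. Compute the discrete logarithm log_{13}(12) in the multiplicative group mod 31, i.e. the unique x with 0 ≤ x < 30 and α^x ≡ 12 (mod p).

Successive powers of 13 modulo 31:
  13^0=1  13^1=13  13^2=14  13^3=27  13^4=10  13^5=6
  13^6=16  13^7=22  13^8=7  13^9=29  13^10=5  13^11=3
  13^12=8  13^13=11  13^14=19  13^15=30  13^16=18  13^17=17
  13^18=4  13^19=21  13^20=25  13^21=15  13^22=9  13^23=24
  13^24=2  13^25=26  13^26=28  13^27=23  13^28=20  13^29=12
So 13^29 ≡ 12 (mod 31), giving x = 29.

29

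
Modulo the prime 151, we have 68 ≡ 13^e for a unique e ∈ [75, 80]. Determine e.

Compute 13^75 mod 151 = 150, then multiply by 13 repeatedly:
  13^75=150  13^76=138  13^77=133  13^78=68
Found 68 at exponent 78.

78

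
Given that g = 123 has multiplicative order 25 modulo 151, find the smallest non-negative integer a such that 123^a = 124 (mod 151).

24

Successive powers of 123 modulo 151:
  123^0=1  123^1=123  123^2=29  123^3=94  123^4=86  123^5=8
  123^6=78  123^7=81  123^8=148  123^9=84  123^10=64  123^11=20
  123^12=44  123^13=127  123^14=68  123^15=59  123^16=9  123^17=50
  123^18=110  123^19=91  123^20=19  123^21=72  123^22=98  123^23=125
  123^24=124
So 123^24 ≡ 124 (mod 151), giving a = 24.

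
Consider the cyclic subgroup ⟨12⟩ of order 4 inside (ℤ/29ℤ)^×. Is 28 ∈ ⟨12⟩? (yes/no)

yes

⟨12⟩ has order 4; its elements mod 29 are {1, 12, 17, 28}.
28 is in this set.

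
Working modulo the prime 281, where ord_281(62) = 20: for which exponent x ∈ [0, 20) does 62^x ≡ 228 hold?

Successive powers of 62 modulo 281:
  62^0=1  62^1=62  62^2=191  62^3=40  62^4=232  62^5=53
  62^6=195  62^7=7  62^8=153  62^9=213  62^10=280  62^11=219
  62^12=90  62^13=241  62^14=49  62^15=228
So 62^15 ≡ 228 (mod 281), giving x = 15.

15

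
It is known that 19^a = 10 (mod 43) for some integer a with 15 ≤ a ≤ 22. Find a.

16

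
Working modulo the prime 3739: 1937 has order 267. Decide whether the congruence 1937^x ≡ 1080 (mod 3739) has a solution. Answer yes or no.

yes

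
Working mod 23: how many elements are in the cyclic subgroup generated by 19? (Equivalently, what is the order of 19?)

The order of 19 must divide p − 1 = 22 = 2 · 11.
Divisors: 1, 2, 11, 22.
Check each in increasing order: 19^1 ≡ 19;  19^2 ≡ 16;  19^11 ≡ 22;  19^22 ≡ 1.
Smallest exponent giving 1 is 22.

22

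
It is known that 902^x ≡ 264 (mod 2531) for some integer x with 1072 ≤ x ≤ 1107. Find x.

1106

Compute 902^1072 mod 2531 = 1605, then multiply by 902 repeatedly:
  902^1072=1605  902^1073=2509  902^1074=404  902^1075=2475  902^1076=108
  902^1077=1238  902^1078=505  902^1079=2461  902^1080=135  902^1081=282
  902^1082=1264  902^1083=1178  902^1084=2067  902^1085=1618  902^1086=1580
  902^1087=207  902^1088=1951  902^1089=757  902^1090=1975  902^1091=2157
  902^1092=1806  902^1093=1579  902^1094=1836  902^1095=798  902^1096=992
  902^1097=1341  902^1098=2295  902^1099=2263  902^1100=1240  902^1101=2309
  902^1102=2236  902^1103=2196  902^1104=1550  902^1105=988  902^1106=264
Found 264 at exponent 1106.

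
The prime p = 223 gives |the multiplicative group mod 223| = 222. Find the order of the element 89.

111

The order of 89 must divide p − 1 = 222 = 2 · 3 · 37.
Divisors: 1, 2, 3, 6, 37, 74, 111, 222.
Check each in increasing order: 89^1 ≡ 89;  89^2 ≡ 116;  89^3 ≡ 66;  89^6 ≡ 119;  89^37 ≡ 39;  89^74 ≡ 183;  89^111 ≡ 1.
Smallest exponent giving 1 is 111.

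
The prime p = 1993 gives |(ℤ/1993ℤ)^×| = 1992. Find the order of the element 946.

The order of 946 must divide p − 1 = 1992 = 2^3 · 3 · 83.
Divisors: 1, 2, 3, 4, 6, 8, 12, 24, 83, 166, 249, 332, 498, 664, 996, 1992.
Check each in increasing order: 946^1 ≡ 946;  946^2 ≡ 59;  946^3 ≡ 10;  946^4 ≡ 1488;  946^6 ≡ 100;  946^8 ≡ 1914;  946^12 ≡ 35;  946^24 ≡ 1225;  946^83 ≡ 1493;  946^166 ≡ 875;  946^249 ≡ 960;  946^332 ≡ 313;  946^498 ≡ 834;  946^664 ≡ 312;  946^996 ≡ 1992;  946^1992 ≡ 1.
Smallest exponent giving 1 is 1992.

1992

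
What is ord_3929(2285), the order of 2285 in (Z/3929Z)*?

3928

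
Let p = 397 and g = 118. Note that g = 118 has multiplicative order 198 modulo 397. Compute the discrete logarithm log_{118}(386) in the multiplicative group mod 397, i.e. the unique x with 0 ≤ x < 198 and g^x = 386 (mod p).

Baby-step giant-step with m = ceil(sqrt(198)) = 15.
Baby table (118^j mod 397 for j=0..14):
  0:1  1:118  2:29  3:246  4:47  5:385  6:172  7:49
  8:224  9:230  10:144  11:318  12:206  13:91  14:19
Giant step factor: 118^(-15) ≡ 207 (mod 397).
Scan 386·207^i mod 397 for i = 0, 1, …:
  i=0: 386   i=1: 105   i=2: 297   i=3: 341
  i=4: 318
Match at i=4, j=11: x = 4·15 + 11 = 71.

71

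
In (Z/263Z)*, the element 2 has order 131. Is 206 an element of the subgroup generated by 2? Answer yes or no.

206 ∈ ⟨2⟩ iff 206^131 ≡ 1 (mod 263), since |⟨2⟩| = 131.
206^131 mod 263 = 1.
Since 1 = 1, 206 lies in the subgroup.

yes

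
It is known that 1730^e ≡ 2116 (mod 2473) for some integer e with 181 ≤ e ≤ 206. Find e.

204

Compute 1730^181 mod 2473 = 342, then multiply by 1730 repeatedly:
  1730^181=342  1730^182=613  1730^183=2046  1730^184=717  1730^185=1437
  1730^186=645  1730^187=527  1730^188=1646  1730^189=1157  1730^190=953
  1730^191=1672  1730^192=1623  1730^193=935  1730^194=208  1730^195=1255
  1730^196=2329  1730^197=653  1730^198=2002  1730^199=1260  1730^200=1087
  1730^201=1030  1730^202=1340  1730^203=999  1730^204=2116
Found 2116 at exponent 204.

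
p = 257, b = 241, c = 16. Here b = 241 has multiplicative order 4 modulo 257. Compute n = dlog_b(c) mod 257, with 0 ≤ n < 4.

3

Successive powers of 241 modulo 257:
  241^0=1  241^1=241  241^2=256  241^3=16
So 241^3 ≡ 16 (mod 257), giving n = 3.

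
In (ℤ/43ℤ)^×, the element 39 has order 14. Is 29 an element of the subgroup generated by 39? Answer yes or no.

no

⟨39⟩ has order 14; its elements mod 43 are {1, 2, 4, 8, 11, 16, 21, 22, 27, 32, 35, 39, 41, 42}.
29 is not in this set.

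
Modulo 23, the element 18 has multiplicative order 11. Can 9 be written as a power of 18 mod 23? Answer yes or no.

yes

⟨18⟩ has order 11; its elements mod 23 are {1, 2, 3, 4, 6, 8, 9, 12, 13, 16, 18}.
9 is in this set.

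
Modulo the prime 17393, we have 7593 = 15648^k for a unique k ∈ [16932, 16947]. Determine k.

16934

Compute 15648^16932 mod 17393 = 15298, then multiply by 15648 repeatedly:
  15648^16932=15298  15648^16933=3245  15648^16934=7593
Found 7593 at exponent 16934.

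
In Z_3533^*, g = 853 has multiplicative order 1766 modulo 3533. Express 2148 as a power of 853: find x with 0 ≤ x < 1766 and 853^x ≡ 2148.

643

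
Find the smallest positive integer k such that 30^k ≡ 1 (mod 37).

18

The order of 30 must divide p − 1 = 36 = 2^2 · 3^2.
Divisors: 1, 2, 3, 4, 6, 9, 12, 18, 36.
Check each in increasing order: 30^1 ≡ 30;  30^2 ≡ 12;  30^3 ≡ 27;  30^4 ≡ 33;  30^6 ≡ 26;  30^9 ≡ 36;  30^12 ≡ 10;  30^18 ≡ 1.
Smallest exponent giving 1 is 18.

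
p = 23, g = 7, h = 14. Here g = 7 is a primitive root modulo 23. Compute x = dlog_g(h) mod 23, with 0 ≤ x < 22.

15

Successive powers of 7 modulo 23:
  7^0=1  7^1=7  7^2=3  7^3=21  7^4=9  7^5=17
  7^6=4  7^7=5  7^8=12  7^9=15  7^10=13  7^11=22
  7^12=16  7^13=20  7^14=2  7^15=14
So 7^15 ≡ 14 (mod 23), giving x = 15.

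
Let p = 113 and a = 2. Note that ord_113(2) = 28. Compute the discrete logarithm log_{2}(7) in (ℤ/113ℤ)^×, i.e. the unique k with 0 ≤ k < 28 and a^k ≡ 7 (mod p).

Successive powers of 2 modulo 113:
  2^0=1  2^1=2  2^2=4  2^3=8  2^4=16  2^5=32
  2^6=64  2^7=15  2^8=30  2^9=60  2^10=7
So 2^10 ≡ 7 (mod 113), giving k = 10.

10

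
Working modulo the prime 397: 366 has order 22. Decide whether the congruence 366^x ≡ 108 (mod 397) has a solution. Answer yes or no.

no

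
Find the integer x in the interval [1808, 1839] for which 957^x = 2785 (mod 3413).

1825

Compute 957^1808 mod 3413 = 939, then multiply by 957 repeatedly:
  957^1808=939  957^1809=1004  957^1810=1775  957^1811=2414  957^1812=3010
  957^1813=3411  957^1814=1499  957^1815=1083  957^1816=2292  957^1817=2298
  957^1818=1214  957^1819=1378  957^1820=1328  957^1821=1260  957^1822=1031
  957^1823=310  957^1824=3152  957^1825=2785
Found 2785 at exponent 1825.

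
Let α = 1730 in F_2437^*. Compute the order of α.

The order of 1730 must divide p − 1 = 2436 = 2^2 · 3 · 7 · 29.
Divisors: 1, 2, 3, 4, 6, 7, 12, 14, 21, 28, 29, 42, 58, 84, 87, 116, 174, 203, 348, 406, 609, 812, 1218, 2436.
Check each in increasing order: 1730^1 ≡ 1730;  1730^2 ≡ 264;  1730^3 ≡ 1001;  1730^4 ≡ 1460;  1730^6 ≡ 394;  1730^7 ≡ 1697;  1730^12 ≡ 1705;  1730^14 ≡ 1712;  1730^21 ≡ 360;  1730^28 ≡ 1670;  1730^29 ≡ 1255;  1730^42 ≡ 439;  1730^58 ≡ 723;  1730^84 ≡ 198;  1730^87 ≡ 801;  1730^116 ≡ 1211;  1730^174 ≡ 670;  1730^203 ≡ 85;  1730^348 ≡ 492;  1730^406 ≡ 2351;  1730^609 ≡ 1.
Smallest exponent giving 1 is 609.

609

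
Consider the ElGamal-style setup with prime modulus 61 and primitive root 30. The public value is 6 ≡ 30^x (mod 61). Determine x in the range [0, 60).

23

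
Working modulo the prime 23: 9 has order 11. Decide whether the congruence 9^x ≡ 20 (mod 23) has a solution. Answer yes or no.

no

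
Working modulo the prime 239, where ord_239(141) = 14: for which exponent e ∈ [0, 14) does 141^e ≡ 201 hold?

12

Successive powers of 141 modulo 239:
  141^0=1  141^1=141  141^2=44  141^3=229  141^4=24  141^5=38
  141^6=100  141^7=238  141^8=98  141^9=195  141^10=10  141^11=215
  141^12=201
So 141^12 ≡ 201 (mod 239), giving e = 12.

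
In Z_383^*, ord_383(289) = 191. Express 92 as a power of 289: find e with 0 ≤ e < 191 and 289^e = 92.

140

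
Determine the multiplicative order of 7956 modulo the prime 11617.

5808

The order of 7956 must divide p − 1 = 11616 = 2^5 · 3 · 11^2.
Divisors: 1, 2, 3, 4, 6, 8, 11, 12, 16, 22, 24, 32, 33, 44, 48, 66, 88, 96, 121, 132, 176, 242, 264, 352, 363, 484, 528, 726, 968, 1056, 1452, 1936, 2904, 3872, 5808, 11616.
Check each in increasing order: 7956^1 ≡ 7956;  7956^2 ≡ 8520;  7956^3 ≡ 11542;  7956^4 ≡ 7384;  7956^6 ≡ 5625;  7956^8 ≡ 4875;  7956^11 ≡ 6119;  7956^12 ≡ 7534;  7956^16 ≡ 8860;  7956^22 ≡ 570;  7956^24 ≡ 494;  7956^32 ≡ 3531;  7956^33 ≡ 2730;  7956^44 ≡ 11241;  7956^48 ≡ 79;  7956^66 ≡ 6403;  7956^88 ≡ 1972;  7956^96 ≡ 6241;  7956^121 ≡ 4889;  7956^132 ≡ 2016;  7956^176 ≡ 8706;  7956^242 ≡ 6152;  7956^264 ≡ 9923;  7956^352 ≡ 5128;  7956^363 ≡ 715;  7956^484 ≡ 10535;  7956^528 ≡ 237;  7956^726 ≡ 77;  7956^968 ≡ 9024;  7956^1056 ≡ 9701;  7956^1452 ≡ 5929;  7956^1936 ≡ 9023;  7956^2904 ≡ 11616;  7956^3872 ≡ 2593;  7956^5808 ≡ 1.
Smallest exponent giving 1 is 5808.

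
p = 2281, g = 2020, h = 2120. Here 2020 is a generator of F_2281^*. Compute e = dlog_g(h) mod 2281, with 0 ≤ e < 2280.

1673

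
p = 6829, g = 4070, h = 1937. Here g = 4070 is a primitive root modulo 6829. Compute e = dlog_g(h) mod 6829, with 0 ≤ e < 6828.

Baby-step giant-step with m = ceil(sqrt(6828)) = 83.
Baby table (4070^j mod 6829 for j=0..82):
  0:1  1:4070  2:4575  3:4396  4:6569  5:295  6:5575  7:4312
  8:6139  9:5248  10:5077  11:5665  12:1846  13:1320  14:4806  15:2164
  16:4899  17:5079  18:147  19:4167  20:3283  21:4286  22:2754  23:2391
  24:45  25:5596  26:1005  27:6608  28:1958  29:6446  30:5031  31:2828
  32:3095  33:3974  34:3108  35:2252  36:1122  37:4768  38:4571  39:1774
  40:1927  41:3198  42:6615  43:3132  44:4326  45:1658  46:1008  47:5160
  48:2025  49:5976  50:4251  51:3713  52:6162  53:3252  54:1038  55:4338
  56:2695  57:1276  58:3280  59:5734  60:2687  61:2861  62:825  63:4711
  64:4767  65:501  66:4028  67:4360  68:3458  69:6320  70:4386  71:14
  72:2348  73:2589  74:83  75:3189  76:4130  77:2931  78:5736  79:3998
  80:5182  81:2788  82:4191
Giant step factor: 4070^(-83) ≡ 5813 (mod 6829).
Scan 1937·5813^i mod 6829 for i = 0, 1, …:
  i=0: 1937   i=1: 5589   i=2: 3304   i=3: 3004
  i=4: 499   i=5: 5191   i=6: 4761   i=7: 4585
  i=8: 5847   i=9: 678     …   i=24: 1716
  i=25: 4768
Match at i=25, j=37: e = 25·83 + 37 = 2112.

2112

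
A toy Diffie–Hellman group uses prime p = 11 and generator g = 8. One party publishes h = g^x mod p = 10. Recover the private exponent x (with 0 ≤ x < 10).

5

Successive powers of 8 modulo 11:
  8^0=1  8^1=8  8^2=9  8^3=6  8^4=4  8^5=10
So 8^5 ≡ 10 (mod 11), giving x = 5.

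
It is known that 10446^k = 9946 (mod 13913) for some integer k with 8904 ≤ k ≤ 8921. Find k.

Compute 10446^8904 mod 13913 = 1858, then multiply by 10446 repeatedly:
  10446^8904=1858  10446^8905=33  10446^8906=10806  10446^8907=3307  10446^8908=12856
  10446^8909=5500  10446^8910=6223  10446^8911=3922  10446^8912=9340  10446^8913=7684
  10446^8914=2967  10446^8915=9031  10446^8916=7686  10446^8917=9946
Found 9946 at exponent 8917.

8917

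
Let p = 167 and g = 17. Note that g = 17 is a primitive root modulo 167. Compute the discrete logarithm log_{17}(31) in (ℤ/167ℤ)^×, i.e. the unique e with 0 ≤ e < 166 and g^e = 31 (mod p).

Baby-step giant-step with m = ceil(sqrt(166)) = 13.
Baby table (17^j mod 167 for j=0..12):
  0:1  1:17  2:122  3:70  4:21  5:23  6:57  7:134
  8:107  9:149  10:28  11:142  12:76
Giant step factor: 17^(-13) ≡ 148 (mod 167).
Scan 31·148^i mod 167 for i = 0, 1, …:
  i=0: 31   i=1: 79   i=2: 2   i=3: 129
  i=4: 54   i=5: 143   i=6: 122
Match at i=6, j=2: e = 6·13 + 2 = 80.

80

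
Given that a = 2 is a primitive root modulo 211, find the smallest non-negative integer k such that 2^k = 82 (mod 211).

18

Baby-step giant-step with m = ceil(sqrt(210)) = 15.
Baby table (2^j mod 211 for j=0..14):
  0:1  1:2  2:4  3:8  4:16  5:32  6:64  7:128
  8:45  9:90  10:180  11:149  12:87  13:174  14:137
Giant step factor: 2^(-15) ≡ 67 (mod 211).
Scan 82·67^i mod 211 for i = 0, 1, …:
  i=0: 82   i=1: 8
Match at i=1, j=3: k = 1·15 + 3 = 18.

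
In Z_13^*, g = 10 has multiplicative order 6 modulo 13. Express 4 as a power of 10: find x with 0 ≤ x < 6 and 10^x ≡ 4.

Successive powers of 10 modulo 13:
  10^0=1  10^1=10  10^2=9  10^3=12  10^4=3  10^5=4
So 10^5 ≡ 4 (mod 13), giving x = 5.

5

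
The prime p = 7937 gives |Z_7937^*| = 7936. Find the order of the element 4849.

The order of 4849 must divide p − 1 = 7936 = 2^8 · 31.
Divisors: 1, 2, 4, 8, 16, 31, 32, 62, 64, 124, 128, 248, 256, 496, 992, 1984, 3968, 7936.
Check each in increasing order: 4849^1 ≡ 4849;  4849^2 ≡ 3407;  4849^4 ≡ 3755;  4849^8 ≡ 3913;  4849^16 ≡ 1096;  4849^31 ≡ 7877;  4849^32 ≡ 2729;  4849^62 ≡ 3600;  4849^64 ≡ 2535;  4849^124 ≡ 6816;  4849^128 ≡ 5192;  4849^248 ≡ 2595;  4849^256 ≡ 2812;  4849^496 ≡ 3449;  4849^992 ≡ 5975;  4849^1984 ≡ 7936;  4849^3968 ≡ 1.
Smallest exponent giving 1 is 3968.

3968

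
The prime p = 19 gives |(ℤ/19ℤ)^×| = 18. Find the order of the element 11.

3

The order of 11 must divide p − 1 = 18 = 2 · 3^2.
Divisors: 1, 2, 3, 6, 9, 18.
Check each in increasing order: 11^1 ≡ 11;  11^2 ≡ 7;  11^3 ≡ 1.
Smallest exponent giving 1 is 3.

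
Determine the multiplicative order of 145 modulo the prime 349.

87

The order of 145 must divide p − 1 = 348 = 2^2 · 3 · 29.
Divisors: 1, 2, 3, 4, 6, 12, 29, 58, 87, 116, 174, 348.
Check each in increasing order: 145^1 ≡ 145;  145^2 ≡ 85;  145^3 ≡ 110;  145^4 ≡ 245;  145^6 ≡ 234;  145^12 ≡ 312;  145^29 ≡ 226;  145^58 ≡ 122;  145^87 ≡ 1.
Smallest exponent giving 1 is 87.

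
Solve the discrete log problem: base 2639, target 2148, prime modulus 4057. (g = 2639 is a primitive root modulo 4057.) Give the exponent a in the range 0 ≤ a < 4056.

1627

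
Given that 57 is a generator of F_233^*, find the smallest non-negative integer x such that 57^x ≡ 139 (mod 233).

Baby-step giant-step with m = ceil(sqrt(232)) = 16.
Baby table (57^j mod 233 for j=0..15):
  0:1  1:57  2:220  3:191  4:169  5:80  6:133  7:125
  8:135  9:6  10:109  11:155  12:214  13:82  14:14  15:99
Giant step factor: 57^(-16) ≡ 32 (mod 233).
Scan 139·32^i mod 233 for i = 0, 1, …:
  i=0: 139   i=1: 21   i=2: 206   i=3: 68
  i=4: 79   i=5: 198   i=6: 45   i=7: 42
  i=8: 179   i=9: 136     …   i=13: 84
  i=14: 125
Match at i=14, j=7: x = 14·16 + 7 = 231.

231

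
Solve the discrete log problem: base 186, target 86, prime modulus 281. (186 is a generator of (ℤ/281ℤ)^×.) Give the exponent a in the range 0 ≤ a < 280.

Baby-step giant-step with m = ceil(sqrt(280)) = 17.
Baby table (186^j mod 281 for j=0..16):
  0:1  1:186  2:33  3:237  4:246  5:234  6:250  7:135
  8:101  9:240  10:242  11:52  12:118  13:30  14:241  15:147
  16:85
Giant step factor: 186^(-17) ≡ 19 (mod 281).
Scan 86·19^i mod 281 for i = 0, 1, …:
  i=0: 86   i=1: 229   i=2: 136   i=3: 55
  i=4: 202   i=5: 185   i=6: 143   i=7: 188
  i=8: 200   i=9: 147
Match at i=9, j=15: a = 9·17 + 15 = 168.

168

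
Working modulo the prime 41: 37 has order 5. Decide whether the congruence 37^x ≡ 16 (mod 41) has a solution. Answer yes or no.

yes

16 ∈ ⟨37⟩ iff 16^5 ≡ 1 (mod 41), since |⟨37⟩| = 5.
16^5 mod 41 = 1.
Since 1 = 1, 16 lies in the subgroup.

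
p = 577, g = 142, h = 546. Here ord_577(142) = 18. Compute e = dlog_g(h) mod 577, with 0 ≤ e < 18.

2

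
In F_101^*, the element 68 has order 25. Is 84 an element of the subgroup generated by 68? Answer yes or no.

yes

⟨68⟩ has order 25; its elements mod 101 are {1, 5, 16, 19, 24, 25, 31, 36, 37, 52, 54, 56, 58, 68, 71, 78, 79, 80, 81, 84, 87, 88, 92, 95, 97}.
84 is in this set.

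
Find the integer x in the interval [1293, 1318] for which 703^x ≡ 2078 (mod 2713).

1294

Compute 703^1293 mod 2713 = 358, then multiply by 703 repeatedly:
  703^1293=358  703^1294=2078
Found 2078 at exponent 1294.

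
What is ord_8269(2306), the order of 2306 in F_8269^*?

8268

The order of 2306 must divide p − 1 = 8268 = 2^2 · 3 · 13 · 53.
Divisors: 1, 2, 3, 4, 6, 12, 13, 26, 39, 52, 53, 78, 106, 156, 159, 212, 318, 636, 689, 1378, 2067, 2756, 4134, 8268.
Check each in increasing order: 2306^1 ≡ 2306;  2306^2 ≡ 669;  2306^3 ≡ 4680;  2306^4 ≡ 1035;  2306^6 ≡ 6088;  2306^12 ≡ 2086;  2306^13 ≡ 6027;  2306^26 ≡ 7281;  2306^39 ≡ 7273;  2306^52 ≡ 402;  2306^53 ≡ 884;  2306^78 ≡ 8005;  2306^106 ≡ 4170;  2306^156 ≡ 3544;  2306^159 ≡ 6575;  2306^212 ≡ 7462;  2306^318 ≡ 293;  2306^636 ≡ 3159;  2306^689 ≡ 5903;  2306^1378 ≡ 8112;  2306^2067 ≡ 7626;  2306^2756 ≡ 8111;  2306^4134 ≡ 8268;  2306^8268 ≡ 1.
Smallest exponent giving 1 is 8268.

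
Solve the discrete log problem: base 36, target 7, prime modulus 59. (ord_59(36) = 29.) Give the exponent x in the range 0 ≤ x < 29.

Successive powers of 36 modulo 59:
  36^0=1  36^1=36  36^2=57  36^3=46  36^4=4  36^5=26
  36^6=51  36^7=7
So 36^7 ≡ 7 (mod 59), giving x = 7.

7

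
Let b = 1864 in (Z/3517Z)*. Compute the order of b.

1758

The order of 1864 must divide p − 1 = 3516 = 2^2 · 3 · 293.
Divisors: 1, 2, 3, 4, 6, 12, 293, 586, 879, 1172, 1758, 3516.
Check each in increasing order: 1864^1 ≡ 1864;  1864^2 ≡ 3217;  1864^3 ≡ 3;  1864^4 ≡ 2075;  1864^6 ≡ 9;  1864^12 ≡ 81;  1864^293 ≡ 259;  1864^586 ≡ 258;  1864^879 ≡ 3516;  1864^1172 ≡ 3258;  1864^1758 ≡ 1.
Smallest exponent giving 1 is 1758.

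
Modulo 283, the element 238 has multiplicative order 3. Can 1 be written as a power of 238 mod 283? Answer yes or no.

yes

1 ∈ ⟨238⟩ iff 1^3 ≡ 1 (mod 283), since |⟨238⟩| = 3.
1^3 mod 283 = 1.
Since 1 = 1, 1 lies in the subgroup.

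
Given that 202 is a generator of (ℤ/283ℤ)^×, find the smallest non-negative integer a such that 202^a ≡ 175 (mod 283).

Baby-step giant-step with m = ceil(sqrt(282)) = 17.
Baby table (202^j mod 283 for j=0..16):
  0:1  1:202  2:52  3:33  4:157  5:18  6:240  7:87
  8:28  9:279  10:41  11:75  12:151  13:221  14:211  15:172
  16:218
Giant step factor: 202^(-17) ≡ 48 (mod 283).
Scan 175·48^i mod 283 for i = 0, 1, …:
  i=0: 175   i=1: 193   i=2: 208   i=3: 79
  i=4: 113   i=5: 47   i=6: 275   i=7: 182
  i=8: 246   i=9: 205   i=10: 218
Match at i=10, j=16: a = 10·17 + 16 = 186.

186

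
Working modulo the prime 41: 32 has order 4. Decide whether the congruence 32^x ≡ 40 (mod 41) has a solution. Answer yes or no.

yes

⟨32⟩ has order 4; its elements mod 41 are {1, 9, 32, 40}.
40 is in this set.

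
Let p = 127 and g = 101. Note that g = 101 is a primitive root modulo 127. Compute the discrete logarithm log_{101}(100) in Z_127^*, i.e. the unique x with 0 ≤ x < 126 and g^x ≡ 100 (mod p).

Baby-step giant-step with m = ceil(sqrt(126)) = 12.
Baby table (101^j mod 127 for j=0..11):
  0:1  1:101  2:41  3:77  4:30  5:109  6:87  7:24
  8:11  9:95  10:70  11:85
Giant step factor: 101^(-12) ≡ 122 (mod 127).
Scan 100·122^i mod 127 for i = 0, 1, …:
  i=0: 100   i=1: 8   i=2: 87
Match at i=2, j=6: x = 2·12 + 6 = 30.

30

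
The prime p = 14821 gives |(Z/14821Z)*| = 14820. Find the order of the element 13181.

The order of 13181 must divide p − 1 = 14820 = 2^2 · 3 · 5 · 13 · 19.
Divisors: 1, 2, 3, 4, 5, 6, 10, 12, 13, 15, 19, 20, 26, 30, 38, 39, 52, 57, 60, 65, 76, 78, 95, 114, 130, 156, 190, 195, 228, 247, 260, 285, 380, 390, 494, 570, 741, 780, 988, 1140, 1235, 1482, 2470, 2964, 3705, 4940, 7410, 14820.
Check each in increasing order: 13181^1 ≡ 13181;  13181^2 ≡ 6999;  13181^3 ≡ 7915;  13181^4 ≡ 2596;  13181^5 ≡ 11008;  13181^6 ≡ 13679;  13181^10 ≡ 14389;  13181^12 ≡ 14737;  13181^13 ≡ 4371;  13181^15 ≡ 2085;  13181^19 ≡ 2995;  13181^20 ≡ 8772;  13181^26 ≡ 1372;  13181^30 ≡ 4672;  13181^38 ≡ 3320;  13181^39 ≡ 9328;  13181^52 ≡ 117;  13181^57 ≡ 13330;  13181^60 ≡ 11072;  13181^65 ≡ 7493;  13181^76 ≡ 10397;  13181^78 ≡ 12314;  13181^95 ≡ 94;  13181^114 ≡ 14752;  13181^130 ≡ 3101;  13181^156 ≡ 945;  13181^190 ≡ 8836;  13181^195 ≡ 11286;  13181^228 ≡ 4761;  13181^247 ≡ 1393;  13181^260 ≡ 12193;  13181^285 ≡ 608;  13181^380 ≡ 12689;  13181^390 ≡ 2122;  13181^494 ≡ 13719;  13181^570 ≡ 13960;  13181^741 ≡ 6298;  13181^780 ≡ 12121;  13181^988 ≡ 13903;  13181^1140 ≡ 271;  13181^1235 ≡ 10653;  13181^1482 ≡ 3808;  13181^2470 ≡ 2012;  13181^2964 ≡ 5926;  13181^3705 ≡ 2670;  13181^4940 ≡ 2011;  13181^7410 ≡ 14820;  13181^14820 ≡ 1.
Smallest exponent giving 1 is 14820.

14820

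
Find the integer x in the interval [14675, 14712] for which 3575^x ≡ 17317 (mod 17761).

14678

Compute 3575^14675 mod 17761 = 724, then multiply by 3575 repeatedly:
  3575^14675=724  3575^14676=12955  3575^14677=11198  3575^14678=17317
Found 17317 at exponent 14678.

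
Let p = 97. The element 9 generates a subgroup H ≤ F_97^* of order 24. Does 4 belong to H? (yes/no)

yes

4 ∈ ⟨9⟩ iff 4^24 ≡ 1 (mod 97), since |⟨9⟩| = 24.
4^24 mod 97 = 1.
Since 1 = 1, 4 lies in the subgroup.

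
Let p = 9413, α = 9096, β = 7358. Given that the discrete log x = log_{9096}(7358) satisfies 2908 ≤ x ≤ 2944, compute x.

2935

Compute 9096^2908 mod 9413 = 6862, then multiply by 9096 repeatedly:
  9096^2908=6862  9096^2909=8562  9096^2910=6203  9096^2911=966  9096^2912=4407
  9096^2913=5518  9096^2914=1612  9096^2915=6711  9096^2916=9364  9096^2917=6120
  9096^2918=8451  9096^2919=3738  9096^2920=1092  9096^2921=2117  9096^2922=6647
  9096^2923=1413  9096^2924=3903  9096^2925=5265  9096^2926=6509  9096^2927=7507
  9096^2928=1770  9096^2929=3690  9096^2930=6895  9096^2931=7514  9096^2932=8964
  9096^2933=1138  9096^2934=6361  9096^2935=7358
Found 7358 at exponent 2935.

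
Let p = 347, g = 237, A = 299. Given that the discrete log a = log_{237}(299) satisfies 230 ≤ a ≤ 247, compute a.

245

Compute 237^230 mod 347 = 100, then multiply by 237 repeatedly:
  237^230=100  237^231=104  237^232=11  237^233=178  237^234=199
  237^235=318  237^236=67  237^237=264  237^238=108  237^239=265
  237^240=345  237^241=220  237^242=90  237^243=163  237^244=114
  237^245=299
Found 299 at exponent 245.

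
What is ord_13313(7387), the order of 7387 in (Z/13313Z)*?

13312

The order of 7387 must divide p − 1 = 13312 = 2^10 · 13.
Divisors: 1, 2, 4, 8, 13, 16, 26, 32, 52, 64, 104, 128, 208, 256, 416, 512, 832, 1024, 1664, 3328, 6656, 13312.
Check each in increasing order: 7387^1 ≡ 7387;  7387^2 ≡ 11095;  7387^4 ≡ 7027;  7387^8 ≡ 812;  7387^13 ≡ 10312;  7387^16 ≡ 7007;  7387^26 ≡ 6413;  7387^32 ≡ 13018;  7387^52 ≡ 2712;  7387^64 ≡ 7147;  7387^104 ≡ 6168;  7387^128 ≡ 10941;  7387^208 ≡ 8983;  7387^256 ≡ 8298;  7387^416 ≡ 4196;  7387^512 ≡ 1968;  7387^832 ≡ 6630;  7387^1024 ≡ 12254;  7387^1664 ≡ 10687;  7387^3328 ≡ 13055;  7387^6656 ≡ 13312;  7387^13312 ≡ 1.
Smallest exponent giving 1 is 13312.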